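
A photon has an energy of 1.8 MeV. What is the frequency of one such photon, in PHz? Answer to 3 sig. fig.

4.35·10^5 PHz

In SI units: E = 1.8 MeV = 2.8839·10^-13 J.
Apply f = E/h: f = 4.352·10^20 Hz.
Converting to PHz: f = 435200 PHz ≈ 4.35·10^5 PHz.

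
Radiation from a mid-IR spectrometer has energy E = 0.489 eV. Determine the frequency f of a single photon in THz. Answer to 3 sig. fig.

Use h = 6.62607015·10^-34 J·s, 1 eV = 1.602176634·10^-19 J.
Convert to SI: E = 0.489 eV = 7.8346·10^-20 J.
Apply f = E/h: f = 1.182·10^14 Hz.
Converting to THz: f = 118.2 THz ≈ 118 THz.

118 THz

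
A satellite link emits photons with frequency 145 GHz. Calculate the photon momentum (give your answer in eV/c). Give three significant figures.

6.00e-4 eV/c

Take h = 6.62607015e-34 J·s, c = 2.99792458e8 m/s, 1 eV = 1.602176634e-19 J.
First convert: f = 145 GHz = 1.45e11 Hz.
For a photon p = hf/c, so p = 3.205e-31 kg·m/s.
Converting to eV/c: p = 5.997e-4 eV/c ≈ 6.00e-4 eV/c.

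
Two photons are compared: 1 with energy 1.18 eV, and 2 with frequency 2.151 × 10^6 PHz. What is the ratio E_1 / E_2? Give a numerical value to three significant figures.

1.33 × 10^-7

E_1 = 1.891 × 10^-19 J (from energy = 1.18 eV, via E given directly).
E_2 = 1.425 × 10^-12 J (from frequency = 2.151 × 10^6 PHz, via E = hf).
Ratio = 1.891 × 10^-19 / 1.425 × 10^-12 = 1.33 × 10^-7.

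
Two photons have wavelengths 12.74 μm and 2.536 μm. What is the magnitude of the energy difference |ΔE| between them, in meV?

Using E = hc/λ: E₁ = 1.5592·10^-20 J, E₂ = 7.8330·10^-20 J.
|ΔE| = |1.5592·10^-20 − 7.8330·10^-20| = 6.27·10^-20 J = 392 meV.

392 meV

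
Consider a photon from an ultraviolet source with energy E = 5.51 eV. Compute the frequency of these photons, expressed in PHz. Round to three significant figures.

1.33 PHz

(h = 6.62607015e-34 J·s, 1 eV = 1.602176634e-19 J.)
Convert to SI: E = 5.51 eV = 8.8280e-19 J.
The photon relation is f = E/h, giving f = 1.332e15 Hz.
Converting to PHz: f = 1.332 PHz ≈ 1.33 PHz.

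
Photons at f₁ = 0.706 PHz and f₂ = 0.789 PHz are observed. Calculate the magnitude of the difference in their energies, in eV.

Using E = hf: E₁ = 4.678·10^-19 J, E₂ = 5.228·10^-19 J.
|ΔE| = |4.678·10^-19 − 5.228·10^-19| = 5.50·10^-20 J = 0.343 eV.

0.343 eV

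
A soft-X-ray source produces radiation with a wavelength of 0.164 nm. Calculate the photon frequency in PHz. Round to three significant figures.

1830 PHz

First convert: λ = 0.164 nm = 1.64 × 10^-10 m.
The photon relation is f = c/λ, giving f = 1.828 × 10^18 Hz.
Converting to PHz: f = 1828 PHz ≈ 1830 PHz.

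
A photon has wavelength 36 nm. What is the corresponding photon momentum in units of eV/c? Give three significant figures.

34.4 eV/c

Use h = 6.62607015e-34 J·s, c = 2.99792458e8 m/s, 1 eV = 1.602176634e-19 J.
Convert to SI: λ = 36 nm = 3.6e-8 m.
The photon relation is p = h/λ, giving p = 1.841e-26 kg·m/s.
Converting to eV/c: p = 34.44 eV/c ≈ 34.4 eV/c.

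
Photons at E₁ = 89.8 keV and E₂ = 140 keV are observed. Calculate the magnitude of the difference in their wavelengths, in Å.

0.0495 Å

Using λ = hc/E: λ₁ = 1.381 × 10^-11 m, λ₂ = 8.856 × 10^-12 m.
|Δλ| = |1.381 × 10^-11 − 8.856 × 10^-12| = 4.95 × 10^-12 m = 0.0495 Å.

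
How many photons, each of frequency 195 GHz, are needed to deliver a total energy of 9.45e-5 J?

7.31e17 photons

Per-photon energy: E = 1.292e-22 J (from frequency = 195 GHz).
N = E_total / E_photon = 9.45e-5 J / 1.292e-22 J = 7.31e17.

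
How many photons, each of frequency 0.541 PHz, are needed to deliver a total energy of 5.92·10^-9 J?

1.65·10^10 photons

Per-photon energy: E = 3.585·10^-19 J (from frequency = 0.541 PHz).
N = E_total / E_photon = 5.92·10^-9 J / 3.585·10^-19 J = 1.65·10^10.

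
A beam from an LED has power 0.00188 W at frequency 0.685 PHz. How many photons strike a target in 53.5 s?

Total energy: E_total = P·t = 0.00188 × 53.5 = 0.1006 J.
Per-photon energy: E = 4.539 × 10^-19 J.
N = E_total / E_photon = 2.22 × 10^17.

2.22 × 10^17 photons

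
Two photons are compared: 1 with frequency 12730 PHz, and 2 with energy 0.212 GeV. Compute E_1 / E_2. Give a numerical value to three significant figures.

2.48e-4

E_1 = 8.435e-15 J (from frequency = 12730 PHz, via E = hf).
E_2 = 3.397e-11 J (from energy = 0.212 GeV, via E given directly).
Ratio = 8.435e-15 / 3.397e-11 = 2.48e-4.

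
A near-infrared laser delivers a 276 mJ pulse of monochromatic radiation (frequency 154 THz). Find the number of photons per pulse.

Per-photon energy: E = 1.020 × 10^-19 J (from frequency = 154 THz).
N = E_total / E_photon = 0.276 J / 1.020 × 10^-19 J = 2.70 × 10^18.

2.70 × 10^18 photons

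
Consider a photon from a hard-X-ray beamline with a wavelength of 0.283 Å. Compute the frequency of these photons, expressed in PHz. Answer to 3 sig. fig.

In SI units: λ = 0.283 Å = 2.83e-11 m.
Since f = c/λ for a photon, f = 1.059e19 Hz.
Converting to PHz: f = 10590 PHz ≈ 1.06e4 PHz.

1.06e4 PHz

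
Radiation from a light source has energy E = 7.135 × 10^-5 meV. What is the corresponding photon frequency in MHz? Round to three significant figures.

17.3 MHz

First convert: E = 7.135 × 10^-5 meV = 1.1432 × 10^-26 J.
Apply f = E/h: f = 1.725 × 10^7 Hz.
Converting to MHz: f = 17.25 MHz ≈ 17.3 MHz.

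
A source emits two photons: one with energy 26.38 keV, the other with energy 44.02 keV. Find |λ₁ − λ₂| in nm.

Using λ = hc/E: λ₁ = 4.6999 × 10^-11 m, λ₂ = 2.8165 × 10^-11 m.
|Δλ| = |4.6999 × 10^-11 − 2.8165 × 10^-11| = 1.88 × 10^-11 m = 0.0188 nm.

0.0188 nm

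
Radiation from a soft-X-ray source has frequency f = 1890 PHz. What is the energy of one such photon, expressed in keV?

7.82 keV

In SI units: f = 1890 PHz = 1.89 × 10^18 Hz.
The photon relation is E = hf, giving E = 1.252 × 10^-15 J.
Converting to keV: E = 7.816 keV ≈ 7.82 keV.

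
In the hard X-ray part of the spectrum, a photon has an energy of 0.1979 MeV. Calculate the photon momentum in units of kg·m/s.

Take c = 2.99792458 × 10^8 m/s, 1 eV = 1.602176634 × 10^-19 J.
In SI units: E = 0.1979 MeV = 3.1707 × 10^-14 J.
The photon relation is p = E/c, giving p = 1.058 × 10^-22 kg·m/s.
So p ≈ 1.06 × 10^-22 kg·m/s.

1.06 × 10^-22 kg·m/s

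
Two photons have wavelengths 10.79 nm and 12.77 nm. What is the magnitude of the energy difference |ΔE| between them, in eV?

17.8 eV

Using E = hc/λ: E₁ = 1.8410e-17 J, E₂ = 1.5556e-17 J.
|ΔE| = |1.8410e-17 − 1.5556e-17| = 2.85e-18 J = 17.8 eV.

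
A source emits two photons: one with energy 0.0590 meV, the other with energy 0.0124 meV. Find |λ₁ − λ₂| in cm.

7.90 cm

Using λ = hc/E: λ₁ = 0.02101 m, λ₂ = 0.09999 m.
|Δλ| = |0.02101 − 0.09999| = 0.0790 m = 7.90 cm.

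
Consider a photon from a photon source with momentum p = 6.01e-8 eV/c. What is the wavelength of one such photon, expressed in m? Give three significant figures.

In SI units: p = 6.01e-8 eV/c = 3.2119e-35 kg·m/s.
Since λ = h/p for a photon, λ = 20.63 m.
So λ ≈ 20.6 m.

20.6 m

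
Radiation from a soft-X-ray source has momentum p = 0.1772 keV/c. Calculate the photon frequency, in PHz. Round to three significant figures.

42.8 PHz

In SI units: p = 0.1772 keV/c = 9.4701 × 10^-26 kg·m/s.
Apply f = pc/h: f = 4.285 × 10^16 Hz.
Converting to PHz: f = 42.85 PHz ≈ 42.8 PHz.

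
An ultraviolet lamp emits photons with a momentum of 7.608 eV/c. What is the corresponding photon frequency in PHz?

1.84 PHz

First convert: p = 7.608 eV/c = 4.0659 × 10^-27 kg·m/s.
Apply f = pc/h: f = 1.840 × 10^15 Hz.
Converting to PHz: f = 1.840 PHz ≈ 1.84 PHz.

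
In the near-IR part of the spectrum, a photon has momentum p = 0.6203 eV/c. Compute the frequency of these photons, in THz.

Take h = 6.62607015·10^-34 J·s, c = 2.99792458·10^8 m/s, 1 eV = 1.602176634·10^-19 J.
In SI units: p = 0.6203 eV/c = 3.3151·10^-28 kg·m/s.
Since f = pc/h for a photon, f = 1.500·10^14 Hz.
Converting to THz: f = 150.0 THz ≈ 150 THz.

150 THz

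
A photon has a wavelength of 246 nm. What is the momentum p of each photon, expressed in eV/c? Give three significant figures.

5.04 eV/c

(h = 6.62607015 × 10^-34 J·s, c = 2.99792458 × 10^8 m/s, 1 eV = 1.602176634 × 10^-19 J.)
In SI units: λ = 246 nm = 2.46 × 10^-7 m.
The photon relation is p = h/λ, giving p = 2.694 × 10^-27 kg·m/s.
Converting to eV/c: p = 5.040 eV/c ≈ 5.04 eV/c.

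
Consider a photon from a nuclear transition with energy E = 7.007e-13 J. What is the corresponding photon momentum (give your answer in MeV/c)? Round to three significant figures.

Use c = 2.99792458e8 m/s, 1 eV = 1.602176634e-19 J.
The photon relation is p = E/c, giving p = 2.337e-21 kg·m/s.
Converting to MeV/c: p = 4.373 MeV/c ≈ 4.37 MeV/c.

4.37 MeV/c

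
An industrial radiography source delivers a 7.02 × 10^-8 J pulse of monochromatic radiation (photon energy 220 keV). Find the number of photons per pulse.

Per-photon energy: E = 3.525 × 10^-14 J (from energy = 220 keV).
N = E_total / E_photon = 7.02 × 10^-8 J / 3.525 × 10^-14 J = 1.99 × 10^6.

1.99 × 10^6 photons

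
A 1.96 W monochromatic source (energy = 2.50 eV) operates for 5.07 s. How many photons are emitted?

Total energy: E_total = P·t = 1.96 × 5.07 = 9.937 J.
Per-photon energy: E = 4.005 × 10^-19 J.
N = E_total / E_photon = 2.48 × 10^19.

2.48 × 10^19 photons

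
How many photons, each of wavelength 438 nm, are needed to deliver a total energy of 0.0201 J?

Per-photon energy: E = 4.535·10^-19 J (from wavelength = 438 nm).
N = E_total / E_photon = 0.0201 J / 4.535·10^-19 J = 4.43·10^16.

4.43·10^16 photons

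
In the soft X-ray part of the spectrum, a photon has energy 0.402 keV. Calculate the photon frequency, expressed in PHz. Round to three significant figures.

(h = 6.62607015 × 10^-34 J·s, 1 eV = 1.602176634 × 10^-19 J.)
Convert to SI: E = 0.402 keV = 6.4408 × 10^-17 J.
For a photon f = E/h, so f = 9.720 × 10^16 Hz.
Converting to PHz: f = 97.20 PHz ≈ 97.2 PHz.

97.2 PHz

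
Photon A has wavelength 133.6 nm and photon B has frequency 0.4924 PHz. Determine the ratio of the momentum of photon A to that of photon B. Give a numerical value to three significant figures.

p_A = 4.960 × 10^-27 kg·m/s (from wavelength = 133.6 nm, via p = h/λ).
p_B = 1.088 × 10^-27 kg·m/s (from frequency = 0.4924 PHz, via p = hf/c).
Ratio = 4.960 × 10^-27 / 1.088 × 10^-27 = 4.56.

4.56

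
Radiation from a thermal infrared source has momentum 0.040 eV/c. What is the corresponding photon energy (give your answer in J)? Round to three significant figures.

Use c = 2.99792458e8 m/s, 1 eV = 1.602176634e-19 J.
Convert to SI: p = 0.040 eV/c = 2.1377e-29 kg·m/s.
The photon relation is E = pc, giving E = 6.409e-21 J.
So E ≈ 6.41e-21 J.

6.41e-21 J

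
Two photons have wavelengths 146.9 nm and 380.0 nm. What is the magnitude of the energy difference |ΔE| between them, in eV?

Using E = hc/λ: E₁ = 1.3522 × 10^-18 J, E₂ = 5.2275 × 10^-19 J.
|ΔE| = |1.3522 × 10^-18 − 5.2275 × 10^-19| = 8.29 × 10^-19 J = 5.18 eV.

5.18 eV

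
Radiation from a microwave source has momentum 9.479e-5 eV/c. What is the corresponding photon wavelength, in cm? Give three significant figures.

1.31 cm

In SI units: p = 9.479e-5 eV/c = 5.0658e-32 kg·m/s.
The photon relation is λ = h/p, giving λ = 0.01308 m.
Converting to cm: λ = 1.308 cm ≈ 1.31 cm.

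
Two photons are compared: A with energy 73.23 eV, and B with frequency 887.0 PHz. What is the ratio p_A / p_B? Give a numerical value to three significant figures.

p_A = 3.914 × 10^-26 kg·m/s (from energy = 73.23 eV, via p = E/c).
p_B = 1.960 × 10^-24 kg·m/s (from frequency = 887.0 PHz, via p = hf/c).
Ratio = 3.914 × 10^-26 / 1.960 × 10^-24 = 0.0200.

0.0200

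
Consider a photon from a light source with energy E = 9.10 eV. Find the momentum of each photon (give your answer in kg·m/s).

Take c = 2.99792458e8 m/s, 1 eV = 1.602176634e-19 J.
First convert: E = 9.10 eV = 1.4580e-18 J.
For a photon p = E/c, so p = 4.863e-27 kg·m/s.
So p ≈ 4.86e-27 kg·m/s.

4.86e-27 kg·m/s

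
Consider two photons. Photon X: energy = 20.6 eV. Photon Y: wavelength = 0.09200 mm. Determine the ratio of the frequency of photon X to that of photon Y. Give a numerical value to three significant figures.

f_X = 4.981 × 10^15 Hz (from energy = 20.6 eV, via f = E/h).
f_Y = 3.259 × 10^12 Hz (from wavelength = 0.09200 mm, via f = c/λ).
Ratio = 4.981 × 10^15 / 3.259 × 10^12 = 1530.

1530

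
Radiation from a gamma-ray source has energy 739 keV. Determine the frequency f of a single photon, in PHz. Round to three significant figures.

1.79e5 PHz

(h = 6.62607015e-34 J·s, 1 eV = 1.602176634e-19 J.)
Convert to SI: E = 739 keV = 1.1840e-13 J.
Since f = E/h for a photon, f = 1.787e20 Hz.
Converting to PHz: f = 178700 PHz ≈ 1.79e5 PHz.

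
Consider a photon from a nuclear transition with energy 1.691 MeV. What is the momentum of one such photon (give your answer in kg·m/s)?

9.04e-22 kg·m/s

First convert: E = 1.691 MeV = 2.7093e-13 J.
For a photon p = E/c, so p = 9.037e-22 kg·m/s.
So p ≈ 9.04e-22 kg·m/s.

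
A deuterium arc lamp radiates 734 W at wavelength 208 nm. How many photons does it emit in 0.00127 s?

9.76e17 photons

Total energy: E_total = P·t = 734 × 0.00127 = 0.9322 J.
Per-photon energy: E = 9.550e-19 J.
N = E_total / E_photon = 9.76e17.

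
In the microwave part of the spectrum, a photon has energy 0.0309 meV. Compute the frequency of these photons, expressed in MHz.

Convert to SI: E = 0.0309 meV = 4.9507e-24 J.
Since f = E/h for a photon, f = 7.472e9 Hz.
Converting to MHz: f = 7472 MHz ≈ 7470 MHz.

7470 MHz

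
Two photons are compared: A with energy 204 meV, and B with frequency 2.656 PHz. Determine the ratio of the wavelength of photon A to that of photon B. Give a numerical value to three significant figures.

λ_A = 6.078 × 10^-6 m (from energy = 204 meV, via λ = hc/E).
λ_B = 1.129 × 10^-7 m (from frequency = 2.656 PHz, via λ = c/f).
Ratio = 6.078 × 10^-6 / 1.129 × 10^-7 = 53.8.

53.8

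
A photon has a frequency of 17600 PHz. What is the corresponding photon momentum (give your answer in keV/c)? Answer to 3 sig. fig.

In SI units: f = 17600 PHz = 1.76 × 10^19 Hz.
Apply p = hf/c: p = 3.890 × 10^-23 kg·m/s.
Converting to keV/c: p = 72.79 keV/c ≈ 72.8 keV/c.

72.8 keV/c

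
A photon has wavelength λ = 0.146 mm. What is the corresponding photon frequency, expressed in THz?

(c = 2.99792458e8 m/s.)
In SI units: λ = 0.146 mm = 1.46e-4 m.
Since f = c/λ for a photon, f = 2.053e12 Hz.
Converting to THz: f = 2.053 THz ≈ 2.05 THz.

2.05 THz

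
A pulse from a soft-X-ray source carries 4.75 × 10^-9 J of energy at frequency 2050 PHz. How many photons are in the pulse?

3.50 × 10^6 photons

Per-photon energy: E = 1.358 × 10^-15 J (from frequency = 2050 PHz).
N = E_total / E_photon = 4.75 × 10^-9 J / 1.358 × 10^-15 J = 3.50 × 10^6.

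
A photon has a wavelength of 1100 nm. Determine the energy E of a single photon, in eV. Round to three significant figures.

1.13 eV

In SI units: λ = 1100 nm = 1.1 × 10^-6 m.
Apply E = hc/λ: E = 1.806 × 10^-19 J.
Converting to eV: E = 1.127 eV ≈ 1.13 eV.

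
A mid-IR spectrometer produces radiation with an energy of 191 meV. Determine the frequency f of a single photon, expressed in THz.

46.2 THz

(h = 6.62607015 × 10^-34 J·s, 1 eV = 1.602176634 × 10^-19 J.)
Convert to SI: E = 191 meV = 3.0602 × 10^-20 J.
Apply f = E/h: f = 4.618 × 10^13 Hz.
Converting to THz: f = 46.18 THz ≈ 46.2 THz.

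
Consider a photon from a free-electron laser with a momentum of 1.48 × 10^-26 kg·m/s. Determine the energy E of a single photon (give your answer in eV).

27.7 eV

(c = 2.99792458 × 10^8 m/s, 1 eV = 1.602176634 × 10^-19 J.)
For a photon E = pc, so E = 4.437 × 10^-18 J.
Converting to eV: E = 27.69 eV ≈ 27.7 eV.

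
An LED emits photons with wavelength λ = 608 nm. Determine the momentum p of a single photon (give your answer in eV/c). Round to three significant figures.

2.04 eV/c

Use h = 6.62607015e-34 J·s, c = 2.99792458e8 m/s, 1 eV = 1.602176634e-19 J.
First convert: λ = 608 nm = 6.08e-7 m.
Since p = h/λ for a photon, p = 1.090e-27 kg·m/s.
Converting to eV/c: p = 2.039 eV/c ≈ 2.04 eV/c.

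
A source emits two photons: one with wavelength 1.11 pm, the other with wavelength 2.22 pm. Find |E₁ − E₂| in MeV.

0.558 MeV

Using E = hc/λ: E₁ = 1.790·10^-13 J, E₂ = 8.948·10^-14 J.
|ΔE| = |1.790·10^-13 − 8.948·10^-14| = 8.95·10^-14 J = 0.558 MeV.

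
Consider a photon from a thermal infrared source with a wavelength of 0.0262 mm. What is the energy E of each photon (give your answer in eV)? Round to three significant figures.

Use h = 6.62607015 × 10^-34 J·s, c = 2.99792458 × 10^8 m/s, 1 eV = 1.602176634 × 10^-19 J.
First convert: λ = 0.0262 mm = 2.62 × 10^-5 m.
Apply E = hc/λ: E = 7.582 × 10^-21 J.
Converting to eV: E = 0.04732 eV ≈ 0.0473 eV.

0.0473 eV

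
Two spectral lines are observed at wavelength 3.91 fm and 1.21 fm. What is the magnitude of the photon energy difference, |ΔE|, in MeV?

Using E = hc/λ: E₁ = 5.080e-11 J, E₂ = 1.642e-10 J.
|ΔE| = |5.080e-11 − 1.642e-10| = 1.13e-10 J = 708 MeV.

708 MeV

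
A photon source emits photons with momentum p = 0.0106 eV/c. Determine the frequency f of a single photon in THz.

Take h = 6.62607015 × 10^-34 J·s, c = 2.99792458 × 10^8 m/s, 1 eV = 1.602176634 × 10^-19 J.
In SI units: p = 0.0106 eV/c = 5.6649 × 10^-30 kg·m/s.
For a photon f = pc/h, so f = 2.563 × 10^12 Hz.
Converting to THz: f = 2.563 THz ≈ 2.56 THz.

2.56 THz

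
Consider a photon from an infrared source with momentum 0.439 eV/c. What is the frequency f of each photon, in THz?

Take h = 6.62607015 × 10^-34 J·s, c = 2.99792458 × 10^8 m/s, 1 eV = 1.602176634 × 10^-19 J.
Convert to SI: p = 0.439 eV/c = 2.3461 × 10^-28 kg·m/s.
For a photon f = pc/h, so f = 1.061 × 10^14 Hz.
Converting to THz: f = 106.1 THz ≈ 106 THz.

106 THz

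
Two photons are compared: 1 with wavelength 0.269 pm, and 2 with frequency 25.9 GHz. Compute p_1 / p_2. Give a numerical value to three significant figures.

4.30·10^10

p_1 = 2.463·10^-21 kg·m/s (from wavelength = 0.269 pm, via p = h/λ).
p_2 = 5.724·10^-32 kg·m/s (from frequency = 25.9 GHz, via p = hf/c).
Ratio = 2.463·10^-21 / 5.724·10^-32 = 4.30·10^10.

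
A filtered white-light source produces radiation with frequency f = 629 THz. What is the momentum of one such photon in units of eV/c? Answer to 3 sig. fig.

2.60 eV/c

Take h = 6.62607015 × 10^-34 J·s, c = 2.99792458 × 10^8 m/s, 1 eV = 1.602176634 × 10^-19 J.
Convert to SI: f = 629 THz = 6.29 × 10^14 Hz.
Since p = hf/c for a photon, p = 1.390 × 10^-27 kg·m/s.
Converting to eV/c: p = 2.601 eV/c ≈ 2.60 eV/c.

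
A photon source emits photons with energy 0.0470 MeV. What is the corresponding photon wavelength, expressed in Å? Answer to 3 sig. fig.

First convert: E = 0.0470 MeV = 7.5302 × 10^-15 J.
Since λ = hc/E for a photon, λ = 2.638 × 10^-11 m.
Converting to Å: λ = 0.2638 Å ≈ 0.264 Å.

0.264 Å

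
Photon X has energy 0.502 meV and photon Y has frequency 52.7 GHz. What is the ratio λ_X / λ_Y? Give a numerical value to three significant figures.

λ_X = 0.002470 m (from energy = 0.502 meV, via λ = hc/E).
λ_Y = 0.005689 m (from frequency = 52.7 GHz, via λ = c/f).
Ratio = 0.002470 / 0.005689 = 0.434.

0.434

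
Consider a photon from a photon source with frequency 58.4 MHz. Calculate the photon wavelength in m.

5.13 m

In SI units: f = 58.4 MHz = 5.84 × 10^7 Hz.
For a photon λ = c/f, so λ = 5.133 m.
So λ ≈ 5.13 m.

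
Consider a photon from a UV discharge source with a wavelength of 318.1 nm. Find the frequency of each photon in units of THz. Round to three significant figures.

Use c = 2.99792458·10^8 m/s.
Convert to SI: λ = 318.1 nm = 3.181·10^-7 m.
The photon relation is f = c/λ, giving f = 9.424·10^14 Hz.
Converting to THz: f = 942.4 THz ≈ 942 THz.

942 THz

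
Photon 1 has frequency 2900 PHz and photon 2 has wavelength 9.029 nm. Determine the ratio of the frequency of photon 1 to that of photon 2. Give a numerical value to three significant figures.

87.3

f_1 = 2.900·10^18 Hz (from frequency = 2900 PHz, via f given directly).
f_2 = 3.320·10^16 Hz (from wavelength = 9.029 nm, via f = c/λ).
Ratio = 2.900·10^18 / 3.320·10^16 = 87.3.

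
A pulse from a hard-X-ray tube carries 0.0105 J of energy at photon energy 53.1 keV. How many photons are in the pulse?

1.23e12 photons

Per-photon energy: E = 8.508e-15 J (from energy = 53.1 keV).
N = E_total / E_photon = 0.0105 J / 8.508e-15 J = 1.23e12.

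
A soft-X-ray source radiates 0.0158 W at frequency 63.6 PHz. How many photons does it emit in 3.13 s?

1.17 × 10^15 photons

Total energy: E_total = P·t = 0.0158 × 3.13 = 0.04945 J.
Per-photon energy: E = 4.214 × 10^-17 J.
N = E_total / E_photon = 1.17 × 10^15.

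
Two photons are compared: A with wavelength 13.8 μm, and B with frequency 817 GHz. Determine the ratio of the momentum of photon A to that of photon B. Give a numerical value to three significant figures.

p_A = 4.802e-29 kg·m/s (from wavelength = 13.8 μm, via p = h/λ).
p_B = 1.806e-30 kg·m/s (from frequency = 817 GHz, via p = hf/c).
Ratio = 4.802e-29 / 1.806e-30 = 26.6.

26.6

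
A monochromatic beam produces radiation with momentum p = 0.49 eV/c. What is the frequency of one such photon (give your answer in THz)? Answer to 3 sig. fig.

118 THz

Use h = 6.62607015 × 10^-34 J·s, c = 2.99792458 × 10^8 m/s, 1 eV = 1.602176634 × 10^-19 J.
In SI units: p = 0.49 eV/c = 2.6187 × 10^-28 kg·m/s.
Since f = pc/h for a photon, f = 1.185 × 10^14 Hz.
Converting to THz: f = 118.5 THz ≈ 118 THz.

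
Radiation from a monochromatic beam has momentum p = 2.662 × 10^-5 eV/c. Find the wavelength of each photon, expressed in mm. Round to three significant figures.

46.6 mm

Take h = 6.62607015 × 10^-34 J·s, c = 2.99792458 × 10^8 m/s, 1 eV = 1.602176634 × 10^-19 J.
First convert: p = 2.662 × 10^-5 eV/c = 1.4226 × 10^-32 kg·m/s.
For a photon λ = h/p, so λ = 0.04658 m.
Converting to mm: λ = 46.58 mm ≈ 46.6 mm.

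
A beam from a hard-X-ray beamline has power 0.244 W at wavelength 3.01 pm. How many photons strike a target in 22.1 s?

Total energy: E_total = P·t = 0.244 × 22.1 = 5.392 J.
Per-photon energy: E = 6.599e-14 J.
N = E_total / E_photon = 8.17e13.

8.17e13 photons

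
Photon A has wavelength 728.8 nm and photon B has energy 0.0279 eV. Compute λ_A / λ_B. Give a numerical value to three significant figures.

λ_A = 7.288e-7 m (from wavelength = 728.8 nm, via λ given directly).
λ_B = 4.444e-5 m (from energy = 0.0279 eV, via λ = hc/E).
Ratio = 7.288e-7 / 4.444e-5 = 0.0164.

0.0164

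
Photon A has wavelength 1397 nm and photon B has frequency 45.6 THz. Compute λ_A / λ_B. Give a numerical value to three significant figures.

λ_A = 1.397e-6 m (from wavelength = 1397 nm, via λ given directly).
λ_B = 6.574e-6 m (from frequency = 45.6 THz, via λ = c/f).
Ratio = 1.397e-6 / 6.574e-6 = 0.212.

0.212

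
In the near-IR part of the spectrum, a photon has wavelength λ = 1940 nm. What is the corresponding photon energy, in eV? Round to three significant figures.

0.639 eV

In SI units: λ = 1940 nm = 1.94 × 10^-6 m.
For a photon E = hc/λ, so E = 1.024 × 10^-19 J.
Converting to eV: E = 0.6391 eV ≈ 0.639 eV.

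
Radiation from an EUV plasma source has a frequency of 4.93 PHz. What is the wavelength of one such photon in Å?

Use c = 2.99792458 × 10^8 m/s.
Convert to SI: f = 4.93 PHz = 4.93 × 10^15 Hz.
The photon relation is λ = c/f, giving λ = 6.081 × 10^-8 m.
Converting to Å: λ = 608.1 Å ≈ 608 Å.

608 Å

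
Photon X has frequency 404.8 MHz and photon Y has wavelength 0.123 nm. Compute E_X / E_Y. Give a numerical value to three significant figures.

1.66 × 10^-10

E_X = 2.682 × 10^-25 J (from frequency = 404.8 MHz, via E = hf).
E_Y = 1.615 × 10^-15 J (from wavelength = 0.123 nm, via E = hc/λ).
Ratio = 2.682 × 10^-25 / 1.615 × 10^-15 = 1.66 × 10^-10.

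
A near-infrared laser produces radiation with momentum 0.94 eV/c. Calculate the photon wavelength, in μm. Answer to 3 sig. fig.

1.32 μm

In SI units: p = 0.94 eV/c = 5.0236·10^-28 kg·m/s.
The photon relation is λ = h/p, giving λ = 1.319·10^-6 m.
Converting to μm: λ = 1.319 μm ≈ 1.32 μm.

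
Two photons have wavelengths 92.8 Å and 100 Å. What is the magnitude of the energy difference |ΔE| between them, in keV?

9.62e-3 keV

Using E = hc/λ: E₁ = 2.141e-17 J, E₂ = 1.986e-17 J.
|ΔE| = |2.141e-17 − 1.986e-17| = 1.54e-18 J = 9.62e-3 keV.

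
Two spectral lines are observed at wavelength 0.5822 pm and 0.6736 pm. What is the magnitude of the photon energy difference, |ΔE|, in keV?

Using E = hc/λ: E₁ = 3.4120 × 10^-13 J, E₂ = 2.9490 × 10^-13 J.
|ΔE| = |3.4120 × 10^-13 − 2.9490 × 10^-13| = 4.63 × 10^-14 J = 289 keV.

289 keV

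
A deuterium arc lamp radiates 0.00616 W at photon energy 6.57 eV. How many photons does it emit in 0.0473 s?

2.77e14 photons

Total energy: E_total = P·t = 0.00616 × 0.0473 = 2.914e-4 J.
Per-photon energy: E = 1.053e-18 J.
N = E_total / E_photon = 2.77e14.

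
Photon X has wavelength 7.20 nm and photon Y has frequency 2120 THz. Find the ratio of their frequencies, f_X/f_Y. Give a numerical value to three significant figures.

19.6

f_X = 4.164 × 10^16 Hz (from wavelength = 7.20 nm, via f = c/λ).
f_Y = 2.120 × 10^15 Hz (from frequency = 2120 THz, via f given directly).
Ratio = 4.164 × 10^16 / 2.120 × 10^15 = 19.6.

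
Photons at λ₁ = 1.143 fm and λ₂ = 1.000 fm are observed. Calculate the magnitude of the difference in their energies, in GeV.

Using E = hc/λ: E₁ = 1.7379·10^-10 J, E₂ = 1.9864·10^-10 J.
|ΔE| = |1.7379·10^-10 − 1.9864·10^-10| = 2.49·10^-11 J = 0.155 GeV.

0.155 GeV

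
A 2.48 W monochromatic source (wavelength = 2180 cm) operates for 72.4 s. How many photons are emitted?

Total energy: E_total = P·t = 2.48 × 72.4 = 179.6 J.
Per-photon energy: E = 9.112e-27 J.
N = E_total / E_photon = 1.97e28.

1.97e28 photons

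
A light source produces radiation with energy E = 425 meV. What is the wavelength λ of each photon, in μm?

Convert to SI: E = 425 meV = 6.8093 × 10^-20 J.
For a photon λ = hc/E, so λ = 2.917 × 10^-6 m.
Converting to μm: λ = 2.917 μm ≈ 2.92 μm.

2.92 μm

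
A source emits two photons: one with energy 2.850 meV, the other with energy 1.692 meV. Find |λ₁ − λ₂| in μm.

298 μm

Using λ = hc/E: λ₁ = 4.3503 × 10^-4 m, λ₂ = 7.3277 × 10^-4 m.
|Δλ| = |4.3503 × 10^-4 − 7.3277 × 10^-4| = 2.98 × 10^-4 m = 298 μm.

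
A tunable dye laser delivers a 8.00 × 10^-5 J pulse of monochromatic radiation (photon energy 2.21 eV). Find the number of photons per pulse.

Per-photon energy: E = 3.541 × 10^-19 J (from energy = 2.21 eV).
N = E_total / E_photon = 8.00 × 10^-5 J / 3.541 × 10^-19 J = 2.26 × 10^14.

2.26 × 10^14 photons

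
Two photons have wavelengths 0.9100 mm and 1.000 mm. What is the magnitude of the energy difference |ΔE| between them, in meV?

0.123 meV

Using E = hc/λ: E₁ = 2.1829 × 10^-22 J, E₂ = 1.9864 × 10^-22 J.
|ΔE| = |2.1829 × 10^-22 − 1.9864 × 10^-22| = 1.96 × 10^-23 J = 0.123 meV.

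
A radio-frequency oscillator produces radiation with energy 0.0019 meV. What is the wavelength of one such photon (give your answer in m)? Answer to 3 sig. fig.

Take h = 6.62607015e-34 J·s, c = 2.99792458e8 m/s, 1 eV = 1.602176634e-19 J.
First convert: E = 0.0019 meV = 3.0441e-25 J.
Apply λ = hc/E: λ = 0.6525 m.
So λ ≈ 0.653 m.

0.653 m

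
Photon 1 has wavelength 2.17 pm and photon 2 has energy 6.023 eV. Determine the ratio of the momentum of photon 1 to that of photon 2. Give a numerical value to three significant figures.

p_1 = 3.053e-22 kg·m/s (from wavelength = 2.17 pm, via p = h/λ).
p_2 = 3.219e-27 kg·m/s (from energy = 6.023 eV, via p = E/c).
Ratio = 3.053e-22 / 3.219e-27 = 9.49e4.

9.49e4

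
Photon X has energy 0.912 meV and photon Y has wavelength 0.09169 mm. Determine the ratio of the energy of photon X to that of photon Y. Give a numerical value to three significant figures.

E_X = 1.461·10^-22 J (from energy = 0.912 meV, via E given directly).
E_Y = 2.166·10^-21 J (from wavelength = 0.09169 mm, via E = hc/λ).
Ratio = 1.461·10^-22 / 2.166·10^-21 = 0.0674.

0.0674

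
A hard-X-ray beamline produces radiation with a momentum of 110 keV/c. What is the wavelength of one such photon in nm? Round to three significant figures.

(h = 6.62607015·10^-34 J·s, c = 2.99792458·10^8 m/s, 1 eV = 1.602176634·10^-19 J.)
Convert to SI: p = 110 keV/c = 5.8787·10^-23 kg·m/s.
For a photon λ = h/p, so λ = 1.127·10^-11 m.
Converting to nm: λ = 0.01127 nm ≈ 0.0113 nm.

0.0113 nm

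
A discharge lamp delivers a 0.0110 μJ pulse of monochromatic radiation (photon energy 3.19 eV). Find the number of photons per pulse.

2.15 × 10^10 photons

Per-photon energy: E = 5.111 × 10^-19 J (from energy = 3.19 eV).
N = E_total / E_photon = 1.10 × 10^-8 J / 5.111 × 10^-19 J = 2.15 × 10^10.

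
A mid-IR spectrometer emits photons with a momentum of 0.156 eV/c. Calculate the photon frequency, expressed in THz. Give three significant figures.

In SI units: p = 0.156 eV/c = 8.3371e-29 kg·m/s.
For a photon f = pc/h, so f = 3.772e13 Hz.
Converting to THz: f = 37.72 THz ≈ 37.7 THz.

37.7 THz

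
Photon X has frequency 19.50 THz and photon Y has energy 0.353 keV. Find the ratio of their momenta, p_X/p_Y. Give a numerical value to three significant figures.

p_X = 4.310e-29 kg·m/s (from frequency = 19.50 THz, via p = hf/c).
p_Y = 1.887e-25 kg·m/s (from energy = 0.353 keV, via p = E/c).
Ratio = 4.310e-29 / 1.887e-25 = 2.28e-4.

2.28e-4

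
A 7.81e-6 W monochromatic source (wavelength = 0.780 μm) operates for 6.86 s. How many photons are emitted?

2.10e14 photons

Total energy: E_total = P·t = 7.81e-6 × 6.86 = 5.358e-5 J.
Per-photon energy: E = 2.547e-19 J.
N = E_total / E_photon = 2.10e14.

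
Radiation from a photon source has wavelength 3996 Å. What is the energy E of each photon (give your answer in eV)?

First convert: λ = 3996 Å = 3.996e-7 m.
For a photon E = hc/λ, so E = 4.971e-19 J.
Converting to eV: E = 3.103 eV ≈ 3.10 eV.

3.10 eV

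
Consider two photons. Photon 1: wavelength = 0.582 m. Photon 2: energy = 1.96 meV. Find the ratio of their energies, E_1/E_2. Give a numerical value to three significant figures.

E_1 = 3.413e-25 J (from wavelength = 0.582 m, via E = hc/λ).
E_2 = 3.140e-22 J (from energy = 1.96 meV, via E given directly).
Ratio = 3.413e-25 / 3.140e-22 = 1.09e-3.

1.09e-3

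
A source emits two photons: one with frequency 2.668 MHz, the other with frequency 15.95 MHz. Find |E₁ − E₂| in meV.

Using E = hf: E₁ = 1.7678e-27 J, E₂ = 1.0569e-26 J.
|ΔE| = |1.7678e-27 − 1.0569e-26| = 8.80e-27 J = 5.49e-5 meV.

5.49e-5 meV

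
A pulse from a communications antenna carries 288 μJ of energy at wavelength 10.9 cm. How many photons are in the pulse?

Per-photon energy: E = 1.822·10^-24 J (from wavelength = 10.9 cm).
N = E_total / E_photon = 2.88·10^-4 J / 1.822·10^-24 J = 1.58·10^20.

1.58·10^20 photons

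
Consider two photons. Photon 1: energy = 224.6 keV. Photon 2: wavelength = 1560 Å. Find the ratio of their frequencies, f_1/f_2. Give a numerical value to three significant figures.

f_1 = 5.431 × 10^19 Hz (from energy = 224.6 keV, via f = E/h).
f_2 = 1.922 × 10^15 Hz (from wavelength = 1560 Å, via f = c/λ).
Ratio = 5.431 × 10^19 / 1.922 × 10^15 = 2.83 × 10^4.

2.83 × 10^4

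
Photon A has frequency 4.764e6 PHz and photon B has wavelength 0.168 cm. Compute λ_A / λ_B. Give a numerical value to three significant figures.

3.75e-11

λ_A = 6.293e-14 m (from frequency = 4.764e6 PHz, via λ = c/f).
λ_B = 0.001680 m (from wavelength = 0.168 cm, via λ given directly).
Ratio = 6.293e-14 / 0.001680 = 3.75e-11.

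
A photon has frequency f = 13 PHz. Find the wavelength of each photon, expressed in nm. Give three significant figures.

23.1 nm

Take c = 2.99792458·10^8 m/s.
First convert: f = 13 PHz = 1.3·10^16 Hz.
For a photon λ = c/f, so λ = 2.306·10^-8 m.
Converting to nm: λ = 23.06 nm ≈ 23.1 nm.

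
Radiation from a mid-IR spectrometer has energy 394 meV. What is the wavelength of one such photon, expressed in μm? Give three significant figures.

Use h = 6.62607015 × 10^-34 J·s, c = 2.99792458 × 10^8 m/s, 1 eV = 1.602176634 × 10^-19 J.
First convert: E = 394 meV = 6.3126 × 10^-20 J.
The photon relation is λ = hc/E, giving λ = 3.147 × 10^-6 m.
Converting to μm: λ = 3.147 μm ≈ 3.15 μm.

3.15 μm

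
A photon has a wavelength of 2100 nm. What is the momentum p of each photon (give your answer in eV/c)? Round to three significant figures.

0.590 eV/c

Use h = 6.62607015 × 10^-34 J·s, c = 2.99792458 × 10^8 m/s, 1 eV = 1.602176634 × 10^-19 J.
Convert to SI: λ = 2100 nm = 2.1 × 10^-6 m.
For a photon p = h/λ, so p = 3.155 × 10^-28 kg·m/s.
Converting to eV/c: p = 0.5904 eV/c ≈ 0.590 eV/c.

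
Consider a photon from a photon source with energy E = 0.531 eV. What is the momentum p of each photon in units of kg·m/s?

2.84 × 10^-28 kg·m/s

(c = 2.99792458 × 10^8 m/s, 1 eV = 1.602176634 × 10^-19 J.)
In SI units: E = 0.531 eV = 8.5076 × 10^-20 J.
The photon relation is p = E/c, giving p = 2.838 × 10^-28 kg·m/s.
So p ≈ 2.84 × 10^-28 kg·m/s.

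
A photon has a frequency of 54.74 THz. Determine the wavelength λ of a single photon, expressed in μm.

(c = 2.99792458e8 m/s.)
In SI units: f = 54.74 THz = 5.474e13 Hz.
For a photon λ = c/f, so λ = 5.477e-6 m.
Converting to μm: λ = 5.477 μm ≈ 5.48 μm.

5.48 μm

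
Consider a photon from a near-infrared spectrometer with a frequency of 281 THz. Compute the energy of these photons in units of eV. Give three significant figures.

1.16 eV

In SI units: f = 281 THz = 2.81 × 10^14 Hz.
For a photon E = hf, so E = 1.862 × 10^-19 J.
Converting to eV: E = 1.162 eV ≈ 1.16 eV.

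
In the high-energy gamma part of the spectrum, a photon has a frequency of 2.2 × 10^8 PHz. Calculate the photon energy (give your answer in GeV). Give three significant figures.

0.910 GeV

Use h = 6.62607015 × 10^-34 J·s, 1 eV = 1.602176634 × 10^-19 J.
In SI units: f = 2.2 × 10^8 PHz = 2.2 × 10^23 Hz.
Apply E = hf: E = 1.458 × 10^-10 J.
Converting to GeV: E = 0.9098 GeV ≈ 0.910 GeV.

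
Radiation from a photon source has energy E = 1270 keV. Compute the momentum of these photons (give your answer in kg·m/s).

First convert: E = 1270 keV = 2.0348 × 10^-13 J.
Apply p = E/c: p = 6.787 × 10^-22 kg·m/s.
So p ≈ 6.79 × 10^-22 kg·m/s.

6.79 × 10^-22 kg·m/s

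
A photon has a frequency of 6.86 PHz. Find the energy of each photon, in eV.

(h = 6.62607015e-34 J·s, 1 eV = 1.602176634e-19 J.)
Convert to SI: f = 6.86 PHz = 6.86e15 Hz.
The photon relation is E = hf, giving E = 4.545e-18 J.
Converting to eV: E = 28.37 eV ≈ 28.4 eV.

28.4 eV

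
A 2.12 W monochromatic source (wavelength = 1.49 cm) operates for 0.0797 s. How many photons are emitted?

Total energy: E_total = P·t = 2.12 × 0.0797 = 0.1690 J.
Per-photon energy: E = 1.333 × 10^-23 J.
N = E_total / E_photon = 1.27 × 10^22.

1.27 × 10^22 photons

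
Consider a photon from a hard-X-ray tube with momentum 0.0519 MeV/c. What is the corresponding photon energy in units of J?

8.32e-15 J

Convert to SI: p = 0.0519 MeV/c = 2.7737e-23 kg·m/s.
Since E = pc for a photon, E = 8.315e-15 J.
So E ≈ 8.32e-15 J.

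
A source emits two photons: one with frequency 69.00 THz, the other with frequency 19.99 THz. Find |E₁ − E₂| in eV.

0.203 eV

Using E = hf: E₁ = 4.5720·10^-20 J, E₂ = 1.3246·10^-20 J.
|ΔE| = |4.5720·10^-20 − 1.3246·10^-20| = 3.25·10^-20 J = 0.203 eV.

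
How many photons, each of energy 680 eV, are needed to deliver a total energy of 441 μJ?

4.05e12 photons

Per-photon energy: E = 1.089e-16 J (from energy = 680 eV).
N = E_total / E_photon = 4.41e-4 J / 1.089e-16 J = 4.05e12.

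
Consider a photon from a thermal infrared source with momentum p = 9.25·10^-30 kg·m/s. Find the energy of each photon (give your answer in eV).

0.0173 eV

Use c = 2.99792458·10^8 m/s, 1 eV = 1.602176634·10^-19 J.
Apply E = pc: E = 2.773·10^-21 J.
Converting to eV: E = 0.01731 eV ≈ 0.0173 eV.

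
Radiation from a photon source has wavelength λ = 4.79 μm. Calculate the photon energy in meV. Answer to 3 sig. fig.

259 meV

Convert to SI: λ = 4.79 μm = 4.79 × 10^-6 m.
Apply E = hc/λ: E = 4.147 × 10^-20 J.
Converting to meV: E = 258.8 meV ≈ 259 meV.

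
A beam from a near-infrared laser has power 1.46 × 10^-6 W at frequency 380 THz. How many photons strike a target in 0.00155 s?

8.99 × 10^9 photons

Total energy: E_total = P·t = 1.46 × 10^-6 × 0.00155 = 2.263 × 10^-9 J.
Per-photon energy: E = 2.518 × 10^-19 J.
N = E_total / E_photon = 8.99 × 10^9.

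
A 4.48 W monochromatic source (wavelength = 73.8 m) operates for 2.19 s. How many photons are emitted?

Total energy: E_total = P·t = 4.48 × 2.19 = 9.811 J.
Per-photon energy: E = 2.692 × 10^-27 J.
N = E_total / E_photon = 3.65 × 10^27.

3.65 × 10^27 photons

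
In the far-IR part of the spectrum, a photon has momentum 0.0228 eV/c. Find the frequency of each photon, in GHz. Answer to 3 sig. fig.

5510 GHz

Take h = 6.62607015e-34 J·s, c = 2.99792458e8 m/s, 1 eV = 1.602176634e-19 J.
Convert to SI: p = 0.0228 eV/c = 1.2185e-29 kg·m/s.
The photon relation is f = pc/h, giving f = 5.513e12 Hz.
Converting to GHz: f = 5513 GHz ≈ 5510 GHz.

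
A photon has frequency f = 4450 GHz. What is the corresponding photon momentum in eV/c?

In SI units: f = 4450 GHz = 4.45e12 Hz.
For a photon p = hf/c, so p = 9.835e-30 kg·m/s.
Converting to eV/c: p = 0.01840 eV/c ≈ 0.0184 eV/c.

0.0184 eV/c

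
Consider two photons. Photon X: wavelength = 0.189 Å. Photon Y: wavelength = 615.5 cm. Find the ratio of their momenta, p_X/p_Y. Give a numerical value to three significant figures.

p_X = 3.506 × 10^-23 kg·m/s (from wavelength = 0.189 Å, via p = h/λ).
p_Y = 1.077 × 10^-34 kg·m/s (from wavelength = 615.5 cm, via p = h/λ).
Ratio = 3.506 × 10^-23 / 1.077 × 10^-34 = 3.26 × 10^11.

3.26 × 10^11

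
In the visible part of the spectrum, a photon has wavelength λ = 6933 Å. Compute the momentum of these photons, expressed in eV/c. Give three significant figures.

1.79 eV/c

(h = 6.62607015e-34 J·s, c = 2.99792458e8 m/s, 1 eV = 1.602176634e-19 J.)
In SI units: λ = 6933 Å = 6.933e-7 m.
Apply p = h/λ: p = 9.557e-28 kg·m/s.
Converting to eV/c: p = 1.788 eV/c ≈ 1.79 eV/c.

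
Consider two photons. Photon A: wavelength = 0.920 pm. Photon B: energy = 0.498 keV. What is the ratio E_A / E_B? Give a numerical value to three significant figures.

2710

E_A = 2.159e-13 J (from wavelength = 0.920 pm, via E = hc/λ).
E_B = 7.979e-17 J (from energy = 0.498 keV, via E given directly).
Ratio = 2.159e-13 / 7.979e-17 = 2710.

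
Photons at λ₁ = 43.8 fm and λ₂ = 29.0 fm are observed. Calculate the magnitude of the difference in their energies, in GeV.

Using E = hc/λ: E₁ = 4.535 × 10^-12 J, E₂ = 6.850 × 10^-12 J.
|ΔE| = |4.535 × 10^-12 − 6.850 × 10^-12| = 2.31 × 10^-12 J = 0.0144 GeV.

0.0144 GeV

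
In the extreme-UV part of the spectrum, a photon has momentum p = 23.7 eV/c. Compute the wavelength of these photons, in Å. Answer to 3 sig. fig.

523 Å

In SI units: p = 23.7 eV/c = 1.2666e-26 kg·m/s.
Since λ = h/p for a photon, λ = 5.231e-8 m.
Converting to Å: λ = 523.1 Å ≈ 523 Å.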